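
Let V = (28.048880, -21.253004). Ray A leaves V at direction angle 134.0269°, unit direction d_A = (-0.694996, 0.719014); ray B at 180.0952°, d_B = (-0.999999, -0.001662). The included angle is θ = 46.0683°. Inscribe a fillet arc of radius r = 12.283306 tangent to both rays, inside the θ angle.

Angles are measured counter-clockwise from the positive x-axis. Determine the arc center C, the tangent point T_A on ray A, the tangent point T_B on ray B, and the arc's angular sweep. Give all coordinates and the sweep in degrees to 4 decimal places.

bisector direction at 157.0610° = (-0.920921,0.389750)
center distance |VC| = r/sin(θ/2) = 12.283306/sin(23.0342°) = 31.392648
C = V + |VC|·bis = (-0.8613,-9.0177)
T_A = V + ((C−V)·d_A)·d_A = V + 28.8898·d_A = (7.9706,-0.4809)
T_B = V + ((C−V)·d_B)·d_B = V + 28.8898·d_B = (-0.8408,-21.3010)
sweep = 180° − θ = 133.9317°

center=(-0.8613,-9.0177) T_A=(7.9706,-0.4809) T_B=(-0.8408,-21.3010) sweep=133.9317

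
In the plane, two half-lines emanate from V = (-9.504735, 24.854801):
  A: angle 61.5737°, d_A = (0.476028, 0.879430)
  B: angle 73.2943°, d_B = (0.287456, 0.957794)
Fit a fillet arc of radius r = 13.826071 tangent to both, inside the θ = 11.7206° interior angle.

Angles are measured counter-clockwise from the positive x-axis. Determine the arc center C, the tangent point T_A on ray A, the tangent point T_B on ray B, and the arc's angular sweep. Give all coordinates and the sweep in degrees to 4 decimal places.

center=(42.4595,149.9000) T_A=(54.6186,143.3184) T_B=(29.2170,153.8743) sweep=168.2794

bisector direction at 67.4340° = (0.383747,0.923438)
center distance |VC| = r/sin(θ/2) = 13.826071/sin(5.8603°) = 135.412595
C = V + |VC|·bis = (42.4595,149.9000)
T_A = V + ((C−V)·d_A)·d_A = V + 134.7049·d_A = (54.6186,143.3184)
T_B = V + ((C−V)·d_B)·d_B = V + 134.7049·d_B = (29.2170,153.8743)
sweep = 180° − θ = 168.2794°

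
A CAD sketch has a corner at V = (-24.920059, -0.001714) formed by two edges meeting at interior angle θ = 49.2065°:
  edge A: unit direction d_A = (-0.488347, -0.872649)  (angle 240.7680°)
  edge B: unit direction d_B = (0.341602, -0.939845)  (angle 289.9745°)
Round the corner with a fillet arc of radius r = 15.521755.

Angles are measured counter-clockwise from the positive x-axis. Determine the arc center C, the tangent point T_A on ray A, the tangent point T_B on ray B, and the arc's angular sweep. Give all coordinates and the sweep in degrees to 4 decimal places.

bisector direction at 265.3713° = (-0.080699,-0.996739)
center distance |VC| = r/sin(θ/2) = 15.521755/sin(24.6032°) = 37.282124
C = V + |VC|·bis = (-27.9287,-37.1622)
T_A = V + ((C−V)·d_A)·d_A = V + 33.8974·d_A = (-41.4737,-29.5822)
T_B = V + ((C−V)·d_B)·d_B = V + 33.8974·d_B = (-13.3407,-31.8600)
sweep = 180° − θ = 130.7935°

center=(-27.9287,-37.1622) T_A=(-41.4737,-29.5822) T_B=(-13.3407,-31.8600) sweep=130.7935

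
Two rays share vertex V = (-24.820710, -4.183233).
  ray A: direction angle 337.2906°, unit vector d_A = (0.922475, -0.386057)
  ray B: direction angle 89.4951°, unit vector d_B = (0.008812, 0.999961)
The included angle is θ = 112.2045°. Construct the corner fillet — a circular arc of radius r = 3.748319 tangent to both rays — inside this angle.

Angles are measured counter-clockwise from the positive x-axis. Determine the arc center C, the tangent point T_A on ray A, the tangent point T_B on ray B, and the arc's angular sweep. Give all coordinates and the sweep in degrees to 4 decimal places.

center=(-21.0503,-1.6978) T_A=(-22.4974,-5.1555) T_B=(-24.7985,-1.6648) sweep=67.7955

bisector direction at 33.3928° = (0.834917,0.550377)
center distance |VC| = r/sin(θ/2) = 3.748319/sin(56.1022°) = 4.515861
C = V + |VC|·bis = (-21.0503,-1.6978)
T_A = V + ((C−V)·d_A)·d_A = V + 2.5186·d_A = (-22.4974,-5.1555)
T_B = V + ((C−V)·d_B)·d_B = V + 2.5186·d_B = (-24.7985,-1.6648)
sweep = 180° − θ = 67.7955°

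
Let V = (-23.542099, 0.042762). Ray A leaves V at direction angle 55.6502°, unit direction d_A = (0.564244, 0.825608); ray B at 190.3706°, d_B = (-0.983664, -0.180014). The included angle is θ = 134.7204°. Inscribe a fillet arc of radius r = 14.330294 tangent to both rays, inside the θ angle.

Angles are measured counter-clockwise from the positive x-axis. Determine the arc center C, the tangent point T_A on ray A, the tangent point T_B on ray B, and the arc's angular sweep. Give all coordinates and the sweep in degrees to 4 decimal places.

bisector direction at 123.0104° = (-0.544791,0.838572)
center distance |VC| = r/sin(θ/2) = 14.330294/sin(67.3602°) = 15.526737
C = V + |VC|·bis = (-32.0009,13.0630)
T_A = V + ((C−V)·d_A)·d_A = V + 5.9768·d_A = (-20.1697,4.9773)
T_B = V + ((C−V)·d_B)·d_B = V + 5.9768·d_B = (-29.4213,-1.0331)
sweep = 180° − θ = 45.2796°

center=(-32.0009,13.0630) T_A=(-20.1697,4.9773) T_B=(-29.4213,-1.0331) sweep=45.2796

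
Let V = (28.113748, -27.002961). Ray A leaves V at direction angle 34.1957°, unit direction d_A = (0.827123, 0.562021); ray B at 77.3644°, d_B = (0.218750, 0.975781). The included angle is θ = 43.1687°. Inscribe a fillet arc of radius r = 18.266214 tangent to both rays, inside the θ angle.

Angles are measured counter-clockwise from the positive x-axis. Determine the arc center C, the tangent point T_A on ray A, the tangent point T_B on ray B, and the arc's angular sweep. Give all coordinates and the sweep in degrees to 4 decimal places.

bisector direction at 55.7801° = (0.562371,0.826885)
center distance |VC| = r/sin(θ/2) = 18.266214/sin(21.5844°) = 49.653914
C = V + |VC|·bis = (56.0377,14.0551)
T_A = V + ((C−V)·d_A)·d_A = V + 46.1720·d_A = (66.3037,-1.0533)
T_B = V + ((C−V)·d_B)·d_B = V + 46.1720·d_B = (38.2139,18.0508)
sweep = 180° − θ = 136.8313°

center=(56.0377,14.0551) T_A=(66.3037,-1.0533) T_B=(38.2139,18.0508) sweep=136.8313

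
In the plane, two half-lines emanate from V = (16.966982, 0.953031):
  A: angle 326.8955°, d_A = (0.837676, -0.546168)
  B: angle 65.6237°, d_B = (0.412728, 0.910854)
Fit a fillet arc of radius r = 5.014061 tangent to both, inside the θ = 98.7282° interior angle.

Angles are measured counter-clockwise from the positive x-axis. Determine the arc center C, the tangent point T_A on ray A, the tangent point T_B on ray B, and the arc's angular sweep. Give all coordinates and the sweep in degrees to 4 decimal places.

bisector direction at 16.2596° = (0.960003,0.279990)
center distance |VC| = r/sin(θ/2) = 5.014061/sin(49.3641°) = 6.607330
C = V + |VC|·bis = (23.3100,2.8030)
T_A = V + ((C−V)·d_A)·d_A = V + 4.3030·d_A = (20.5715,-1.3971)
T_B = V + ((C−V)·d_B)·d_B = V + 4.3030·d_B = (18.7430,4.8725)
sweep = 180° − θ = 81.2718°

center=(23.3100,2.8030) T_A=(20.5715,-1.3971) T_B=(18.7430,4.8725) sweep=81.2718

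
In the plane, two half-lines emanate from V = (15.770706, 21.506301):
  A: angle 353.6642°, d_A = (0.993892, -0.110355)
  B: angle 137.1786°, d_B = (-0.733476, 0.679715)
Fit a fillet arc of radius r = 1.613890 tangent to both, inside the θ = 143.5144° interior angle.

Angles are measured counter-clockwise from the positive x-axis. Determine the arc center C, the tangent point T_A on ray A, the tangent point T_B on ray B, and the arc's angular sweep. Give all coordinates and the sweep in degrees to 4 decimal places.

center=(16.4775,23.0516) T_A=(16.2994,21.4476) T_B=(15.3805,21.8679) sweep=36.4856

bisector direction at 65.4214° = (0.415941,0.909392)
center distance |VC| = r/sin(θ/2) = 1.613890/sin(71.7572°) = 1.699299
C = V + |VC|·bis = (16.4775,23.0516)
T_A = V + ((C−V)·d_A)·d_A = V + 0.5320·d_A = (16.2994,21.4476)
T_B = V + ((C−V)·d_B)·d_B = V + 0.5320·d_B = (15.3805,21.8679)
sweep = 180° − θ = 36.4856°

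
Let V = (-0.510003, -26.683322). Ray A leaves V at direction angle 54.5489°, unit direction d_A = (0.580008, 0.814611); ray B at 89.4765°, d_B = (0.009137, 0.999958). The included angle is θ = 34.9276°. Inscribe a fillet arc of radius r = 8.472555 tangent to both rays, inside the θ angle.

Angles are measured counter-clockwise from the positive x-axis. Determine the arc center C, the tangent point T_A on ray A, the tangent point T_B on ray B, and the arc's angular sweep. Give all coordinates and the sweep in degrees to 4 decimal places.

center=(8.2083,0.1690) T_A=(15.1101,-4.7452) T_B=(-0.2639,0.2464) sweep=145.0724

bisector direction at 72.0127° = (0.308806,0.951125)
center distance |VC| = r/sin(θ/2) = 8.472555/sin(17.4638°) = 28.232141
C = V + |VC|·bis = (8.2083,0.1690)
T_A = V + ((C−V)·d_A)·d_A = V + 26.9308·d_A = (15.1101,-4.7452)
T_B = V + ((C−V)·d_B)·d_B = V + 26.9308·d_B = (-0.2639,0.2464)
sweep = 180° − θ = 145.0724°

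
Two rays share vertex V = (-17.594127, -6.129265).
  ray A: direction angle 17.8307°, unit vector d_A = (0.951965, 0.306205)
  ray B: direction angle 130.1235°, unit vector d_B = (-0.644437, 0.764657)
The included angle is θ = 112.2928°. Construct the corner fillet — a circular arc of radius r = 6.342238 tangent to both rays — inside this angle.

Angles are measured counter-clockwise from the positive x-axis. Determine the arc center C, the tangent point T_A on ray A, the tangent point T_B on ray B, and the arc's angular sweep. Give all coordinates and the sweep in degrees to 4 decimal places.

center=(-15.4862,1.2110) T_A=(-13.5441,-4.8266) T_B=(-20.3358,-2.8761) sweep=67.7072

bisector direction at 73.9771° = (0.276022,0.961151)
center distance |VC| = r/sin(θ/2) = 6.342238/sin(56.1464°) = 7.636984
C = V + |VC|·bis = (-15.4862,1.2110)
T_A = V + ((C−V)·d_A)·d_A = V + 4.2544·d_A = (-13.5441,-4.8266)
T_B = V + ((C−V)·d_B)·d_B = V + 4.2544·d_B = (-20.3358,-2.8761)
sweep = 180° − θ = 67.7072°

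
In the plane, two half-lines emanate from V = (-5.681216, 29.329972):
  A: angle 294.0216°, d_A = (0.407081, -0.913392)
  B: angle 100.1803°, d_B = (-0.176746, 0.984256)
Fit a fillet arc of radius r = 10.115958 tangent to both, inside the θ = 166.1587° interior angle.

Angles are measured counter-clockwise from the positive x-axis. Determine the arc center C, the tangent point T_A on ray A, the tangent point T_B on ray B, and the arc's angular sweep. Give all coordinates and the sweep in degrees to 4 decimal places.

center=(4.0585,32.3265) T_A=(-5.1814,28.2084) T_B=(-5.8982,30.5385) sweep=13.8413

bisector direction at 17.1010° = (0.955788,0.294056)
center distance |VC| = r/sin(θ/2) = 10.115958/sin(83.0794°) = 10.190204
C = V + |VC|·bis = (4.0585,32.3265)
T_A = V + ((C−V)·d_A)·d_A = V + 1.2279·d_A = (-5.1814,28.2084)
T_B = V + ((C−V)·d_B)·d_B = V + 1.2279·d_B = (-5.8982,30.5385)
sweep = 180° − θ = 13.8413°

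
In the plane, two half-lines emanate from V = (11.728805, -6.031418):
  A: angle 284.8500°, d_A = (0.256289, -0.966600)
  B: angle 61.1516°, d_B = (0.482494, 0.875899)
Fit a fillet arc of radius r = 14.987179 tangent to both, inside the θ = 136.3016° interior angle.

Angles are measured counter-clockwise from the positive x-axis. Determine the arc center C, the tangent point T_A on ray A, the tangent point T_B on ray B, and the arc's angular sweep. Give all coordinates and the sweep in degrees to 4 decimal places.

bisector direction at 353.0008° = (0.992548,-0.121855)
center distance |VC| = r/sin(θ/2) = 14.987179/sin(68.1508°) = 16.147079
C = V + |VC|·bis = (27.7556,-7.9990)
T_A = V + ((C−V)·d_A)·d_A = V + 6.0094·d_A = (13.2689,-11.8401)
T_B = V + ((C−V)·d_B)·d_B = V + 6.0094·d_B = (14.6283,-0.7678)
sweep = 180° − θ = 43.6984°

center=(27.7556,-7.9990) T_A=(13.2689,-11.8401) T_B=(14.6283,-0.7678) sweep=43.6984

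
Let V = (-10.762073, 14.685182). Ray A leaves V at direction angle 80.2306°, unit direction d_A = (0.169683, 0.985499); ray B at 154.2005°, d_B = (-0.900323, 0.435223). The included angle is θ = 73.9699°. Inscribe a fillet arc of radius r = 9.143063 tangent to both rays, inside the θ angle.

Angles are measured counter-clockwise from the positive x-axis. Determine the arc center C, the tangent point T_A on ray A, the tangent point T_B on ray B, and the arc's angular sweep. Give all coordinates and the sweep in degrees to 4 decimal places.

bisector direction at 117.2155° = (-0.457339,0.889292)
center distance |VC| = r/sin(θ/2) = 9.143063/sin(36.9849°) = 15.197779
C = V + |VC|·bis = (-17.7126,28.2004)
T_A = V + ((C−V)·d_A)·d_A = V + 12.1399·d_A = (-8.7021,26.6490)
T_B = V + ((C−V)·d_B)·d_B = V + 12.1399·d_B = (-21.6919,19.9687)
sweep = 180° − θ = 106.0301°

center=(-17.7126,28.2004) T_A=(-8.7021,26.6490) T_B=(-21.6919,19.9687) sweep=106.0301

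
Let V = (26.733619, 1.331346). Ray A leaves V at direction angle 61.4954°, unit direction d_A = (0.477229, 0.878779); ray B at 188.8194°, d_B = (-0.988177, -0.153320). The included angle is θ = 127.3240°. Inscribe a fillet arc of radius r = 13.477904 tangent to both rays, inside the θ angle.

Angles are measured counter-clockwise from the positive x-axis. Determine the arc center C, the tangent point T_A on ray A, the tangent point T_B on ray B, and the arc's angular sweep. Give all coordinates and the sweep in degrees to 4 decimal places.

bisector direction at 125.1574° = (-0.575825,0.817573)
center distance |VC| = r/sin(θ/2) = 13.477904/sin(63.6620°) = 15.039075
C = V + |VC|·bis = (18.0737,13.6269)
T_A = V + ((C−V)·d_A)·d_A = V + 6.6723·d_A = (29.9178,7.1948)
T_B = V + ((C−V)·d_B)·d_B = V + 6.6723·d_B = (20.1402,0.3083)
sweep = 180° − θ = 52.6760°

center=(18.0737,13.6269) T_A=(29.9178,7.1948) T_B=(20.1402,0.3083) sweep=52.6760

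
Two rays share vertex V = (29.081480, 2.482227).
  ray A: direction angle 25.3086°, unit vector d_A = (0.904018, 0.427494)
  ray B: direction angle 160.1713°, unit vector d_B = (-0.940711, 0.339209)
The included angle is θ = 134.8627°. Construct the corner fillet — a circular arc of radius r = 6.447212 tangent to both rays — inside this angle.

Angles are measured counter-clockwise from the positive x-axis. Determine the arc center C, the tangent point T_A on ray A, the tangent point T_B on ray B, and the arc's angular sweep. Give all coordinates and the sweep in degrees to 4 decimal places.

center=(28.7477,9.4561) T_A=(31.5039,3.6277) T_B=(26.5608,3.3912) sweep=45.1373

bisector direction at 92.7400° = (-0.047803,0.998857)
center distance |VC| = r/sin(θ/2) = 6.447212/sin(67.4313°) = 6.981882
C = V + |VC|·bis = (28.7477,9.4561)
T_A = V + ((C−V)·d_A)·d_A = V + 2.6796·d_A = (31.5039,3.6277)
T_B = V + ((C−V)·d_B)·d_B = V + 2.6796·d_B = (26.5608,3.3912)
sweep = 180° − θ = 45.1373°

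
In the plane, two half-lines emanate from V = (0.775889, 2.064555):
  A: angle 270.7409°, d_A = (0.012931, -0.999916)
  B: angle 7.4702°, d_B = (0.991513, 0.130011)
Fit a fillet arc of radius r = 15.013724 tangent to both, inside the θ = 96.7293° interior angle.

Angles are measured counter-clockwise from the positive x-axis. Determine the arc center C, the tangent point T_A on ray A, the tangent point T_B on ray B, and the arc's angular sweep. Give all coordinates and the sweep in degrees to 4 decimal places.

bisector direction at 319.1055° = (0.755917,-0.654668)
center distance |VC| = r/sin(θ/2) = 15.013724/sin(48.3646°) = 20.088251
C = V + |VC|·bis = (15.9609,-11.0866)
T_A = V + ((C−V)·d_A)·d_A = V + 13.3464·d_A = (0.9485,-11.2807)
T_B = V + ((C−V)·d_B)·d_B = V + 13.3464·d_B = (14.0090,3.7997)
sweep = 180° − θ = 83.2707°

center=(15.9609,-11.0866) T_A=(0.9485,-11.2807) T_B=(14.0090,3.7997) sweep=83.2707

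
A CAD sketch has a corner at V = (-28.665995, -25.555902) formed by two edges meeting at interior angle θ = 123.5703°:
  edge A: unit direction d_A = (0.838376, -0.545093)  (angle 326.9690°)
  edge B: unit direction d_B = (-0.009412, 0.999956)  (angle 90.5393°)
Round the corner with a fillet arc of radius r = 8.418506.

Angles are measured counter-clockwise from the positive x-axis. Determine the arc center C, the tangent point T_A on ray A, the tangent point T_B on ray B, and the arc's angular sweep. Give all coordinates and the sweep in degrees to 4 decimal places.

bisector direction at 28.7541° = (0.876692,0.481052)
center distance |VC| = r/sin(θ/2) = 8.418506/sin(61.7852°) = 9.553663
C = V + |VC|·bis = (-20.2904,-20.9601)
T_A = V + ((C−V)·d_A)·d_A = V + 4.5168·d_A = (-24.8792,-28.0180)
T_B = V + ((C−V)·d_B)·d_B = V + 4.5168·d_B = (-28.7085,-21.0393)
sweep = 180° − θ = 56.4297°

center=(-20.2904,-20.9601) T_A=(-24.8792,-28.0180) T_B=(-28.7085,-21.0393) sweep=56.4297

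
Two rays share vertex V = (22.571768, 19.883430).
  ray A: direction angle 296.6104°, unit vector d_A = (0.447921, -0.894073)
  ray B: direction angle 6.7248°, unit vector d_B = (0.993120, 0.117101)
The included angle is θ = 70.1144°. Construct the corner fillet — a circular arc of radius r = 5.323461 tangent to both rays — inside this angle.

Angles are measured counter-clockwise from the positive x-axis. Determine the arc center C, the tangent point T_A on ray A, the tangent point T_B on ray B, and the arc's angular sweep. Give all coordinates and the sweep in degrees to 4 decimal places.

bisector direction at 331.6676° = (0.880209,-0.474586)
center distance |VC| = r/sin(θ/2) = 5.323461/sin(35.0572°) = 9.267962
C = V + |VC|·bis = (30.7295,15.4850)
T_A = V + ((C−V)·d_A)·d_A = V + 7.5866·d_A = (25.9700,13.1005)
T_B = V + ((C−V)·d_B)·d_B = V + 7.5866·d_B = (30.1061,20.7718)
sweep = 180° − θ = 109.8856°

center=(30.7295,15.4850) T_A=(25.9700,13.1005) T_B=(30.1061,20.7718) sweep=109.8856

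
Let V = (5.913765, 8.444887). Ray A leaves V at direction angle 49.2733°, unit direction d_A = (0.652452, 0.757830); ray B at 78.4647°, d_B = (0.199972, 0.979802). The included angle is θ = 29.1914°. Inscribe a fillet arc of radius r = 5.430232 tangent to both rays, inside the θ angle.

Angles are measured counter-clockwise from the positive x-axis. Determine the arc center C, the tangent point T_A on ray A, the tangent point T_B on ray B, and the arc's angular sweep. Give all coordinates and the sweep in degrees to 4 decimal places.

bisector direction at 63.8690° = (0.440425,0.897789)
center distance |VC| = r/sin(θ/2) = 5.430232/sin(14.5957°) = 21.548819
C = V + |VC|·bis = (15.4044,27.7912)
T_A = V + ((C−V)·d_A)·d_A = V + 20.8534·d_A = (19.5196,24.2482)
T_B = V + ((C−V)·d_B)·d_B = V + 20.8534·d_B = (10.0839,28.8771)
sweep = 180° − θ = 150.8086°

center=(15.4044,27.7912) T_A=(19.5196,24.2482) T_B=(10.0839,28.8771) sweep=150.8086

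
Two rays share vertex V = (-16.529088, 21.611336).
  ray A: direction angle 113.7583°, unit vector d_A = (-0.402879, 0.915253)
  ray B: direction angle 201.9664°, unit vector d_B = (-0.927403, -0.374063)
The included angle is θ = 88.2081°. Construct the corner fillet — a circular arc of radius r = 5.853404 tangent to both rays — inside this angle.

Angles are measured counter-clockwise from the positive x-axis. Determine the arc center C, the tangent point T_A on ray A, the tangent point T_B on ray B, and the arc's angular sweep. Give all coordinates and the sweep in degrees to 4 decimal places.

center=(-24.3196,24.7807) T_A=(-18.9622,27.1389) T_B=(-22.1300,19.3522) sweep=91.7919

bisector direction at 157.8624° = (-0.926281,0.376833)
center distance |VC| = r/sin(θ/2) = 5.853404/sin(44.1041°) = 8.410504
C = V + |VC|·bis = (-24.3196,24.7807)
T_A = V + ((C−V)·d_A)·d_A = V + 6.0394·d_A = (-18.9622,27.1389)
T_B = V + ((C−V)·d_B)·d_B = V + 6.0394·d_B = (-22.1300,19.3522)
sweep = 180° − θ = 91.7919°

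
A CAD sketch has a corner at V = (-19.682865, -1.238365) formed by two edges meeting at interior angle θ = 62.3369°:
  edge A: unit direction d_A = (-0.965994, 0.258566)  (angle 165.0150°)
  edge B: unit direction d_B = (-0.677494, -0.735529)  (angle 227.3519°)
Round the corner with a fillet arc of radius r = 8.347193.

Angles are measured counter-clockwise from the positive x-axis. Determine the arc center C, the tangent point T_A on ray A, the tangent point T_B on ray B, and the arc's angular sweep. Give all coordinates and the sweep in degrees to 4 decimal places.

center=(-35.1719,-5.7335) T_A=(-33.0136,2.3298) T_B=(-29.0323,-11.3887) sweep=117.6631

bisector direction at 196.1834° = (-0.960374,-0.278714)
center distance |VC| = r/sin(θ/2) = 8.347193/sin(31.1684°) = 16.128099
C = V + |VC|·bis = (-35.1719,-5.7335)
T_A = V + ((C−V)·d_A)·d_A = V + 13.8000·d_A = (-33.0136,2.3298)
T_B = V + ((C−V)·d_B)·d_B = V + 13.8000·d_B = (-29.0323,-11.3887)
sweep = 180° − θ = 117.6631°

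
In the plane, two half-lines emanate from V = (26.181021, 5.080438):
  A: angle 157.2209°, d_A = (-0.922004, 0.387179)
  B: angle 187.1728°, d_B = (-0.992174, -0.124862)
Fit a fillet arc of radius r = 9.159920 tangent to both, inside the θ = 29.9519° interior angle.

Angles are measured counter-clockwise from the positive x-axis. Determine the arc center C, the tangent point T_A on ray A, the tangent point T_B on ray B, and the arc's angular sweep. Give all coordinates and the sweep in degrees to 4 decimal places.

center=(-8.9375,9.8930) T_A=(-5.3910,18.3385) T_B=(-7.7938,0.8048) sweep=150.0481

bisector direction at 172.1969° = (-0.990740,0.135770)
center distance |VC| = r/sin(θ/2) = 9.159920/sin(14.9759°) = 35.446745
C = V + |VC|·bis = (-8.9375,9.8930)
T_A = V + ((C−V)·d_A)·d_A = V + 34.2428·d_A = (-5.3910,18.3385)
T_B = V + ((C−V)·d_B)·d_B = V + 34.2428·d_B = (-7.7938,0.8048)
sweep = 180° − θ = 150.0481°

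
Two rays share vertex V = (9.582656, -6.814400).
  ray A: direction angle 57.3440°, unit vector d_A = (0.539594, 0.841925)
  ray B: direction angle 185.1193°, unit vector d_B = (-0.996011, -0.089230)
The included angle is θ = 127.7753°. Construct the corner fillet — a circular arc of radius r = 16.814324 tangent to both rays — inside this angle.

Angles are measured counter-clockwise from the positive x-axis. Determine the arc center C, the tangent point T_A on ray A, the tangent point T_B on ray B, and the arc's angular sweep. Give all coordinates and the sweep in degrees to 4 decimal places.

bisector direction at 121.2317° = (-0.518499,0.855078)
center distance |VC| = r/sin(θ/2) = 16.814324/sin(63.8877°) = 18.725594
C = V + |VC|·bis = (-0.1266,9.1974)
T_A = V + ((C−V)·d_A)·d_A = V + 8.2417·d_A = (14.0299,0.1245)
T_B = V + ((C−V)·d_B)·d_B = V + 8.2417·d_B = (1.3738,-7.5498)
sweep = 180° − θ = 52.2247°

center=(-0.1266,9.1974) T_A=(14.0299,0.1245) T_B=(1.3738,-7.5498) sweep=52.2247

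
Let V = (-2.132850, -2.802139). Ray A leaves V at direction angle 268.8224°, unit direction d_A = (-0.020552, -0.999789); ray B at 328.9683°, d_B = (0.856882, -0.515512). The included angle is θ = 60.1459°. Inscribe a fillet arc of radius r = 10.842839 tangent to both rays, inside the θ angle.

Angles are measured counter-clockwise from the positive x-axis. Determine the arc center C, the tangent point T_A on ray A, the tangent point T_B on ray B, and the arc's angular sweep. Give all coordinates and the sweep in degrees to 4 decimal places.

center=(8.3229,-21.7463) T_A=(-2.5177,-21.5234) T_B=(13.9125,-12.4552) sweep=119.8541

bisector direction at 298.8954° = (0.483211,-0.875504)
center distance |VC| = r/sin(θ/2) = 10.842839/sin(30.0729°) = 21.637978
C = V + |VC|·bis = (8.3229,-21.7463)
T_A = V + ((C−V)·d_A)·d_A = V + 18.7252·d_A = (-2.5177,-21.5234)
T_B = V + ((C−V)·d_B)·d_B = V + 18.7252·d_B = (13.9125,-12.4552)
sweep = 180° − θ = 119.8541°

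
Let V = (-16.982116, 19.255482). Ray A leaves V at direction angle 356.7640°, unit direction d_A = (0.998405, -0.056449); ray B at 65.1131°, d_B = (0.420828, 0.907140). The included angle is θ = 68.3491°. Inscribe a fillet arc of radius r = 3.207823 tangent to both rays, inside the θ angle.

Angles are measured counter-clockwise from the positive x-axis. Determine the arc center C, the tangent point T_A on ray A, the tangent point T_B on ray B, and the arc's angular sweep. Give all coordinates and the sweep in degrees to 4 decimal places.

bisector direction at 30.9386° = (0.857719,0.514118)
center distance |VC| = r/sin(θ/2) = 3.207823/sin(34.1746°) = 5.710757
C = V + |VC|·bis = (-12.0839,22.1915)
T_A = V + ((C−V)·d_A)·d_A = V + 4.7247·d_A = (-12.2650,18.9888)
T_B = V + ((C−V)·d_B)·d_B = V + 4.7247·d_B = (-14.9938,23.5414)
sweep = 180° − θ = 111.6509°

center=(-12.0839,22.1915) T_A=(-12.2650,18.9888) T_B=(-14.9938,23.5414) sweep=111.6509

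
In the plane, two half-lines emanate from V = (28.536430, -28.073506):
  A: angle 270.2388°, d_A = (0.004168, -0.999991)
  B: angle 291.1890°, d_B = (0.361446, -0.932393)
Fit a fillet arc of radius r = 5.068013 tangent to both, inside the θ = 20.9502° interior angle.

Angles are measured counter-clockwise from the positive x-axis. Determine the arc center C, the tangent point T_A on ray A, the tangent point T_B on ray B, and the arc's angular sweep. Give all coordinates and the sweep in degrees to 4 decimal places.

center=(33.7186,-55.4632) T_A=(28.6507,-55.4843) T_B=(38.4440,-53.6314) sweep=159.0498

bisector direction at 280.7139° = (0.185905,-0.982568)
center distance |VC| = r/sin(θ/2) = 5.068013/sin(10.4751°) = 27.875602
C = V + |VC|·bis = (33.7186,-55.4632)
T_A = V + ((C−V)·d_A)·d_A = V + 27.4110·d_A = (28.6507,-55.4843)
T_B = V + ((C−V)·d_B)·d_B = V + 27.4110·d_B = (38.4440,-53.6314)
sweep = 180° − θ = 159.0498°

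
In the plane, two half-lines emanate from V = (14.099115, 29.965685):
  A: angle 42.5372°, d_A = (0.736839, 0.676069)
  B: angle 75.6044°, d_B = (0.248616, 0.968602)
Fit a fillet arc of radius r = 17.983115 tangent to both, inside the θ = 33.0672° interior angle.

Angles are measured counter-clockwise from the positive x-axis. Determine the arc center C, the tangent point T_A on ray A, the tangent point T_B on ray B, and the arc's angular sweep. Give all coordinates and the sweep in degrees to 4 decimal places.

bisector direction at 59.0708° = (0.513978,0.857803)
center distance |VC| = r/sin(θ/2) = 17.983115/sin(16.5336°) = 63.192312
C = V + |VC|·bis = (46.5786,84.1722)
T_A = V + ((C−V)·d_A)·d_A = V + 60.5795·d_A = (58.7364,70.9216)
T_B = V + ((C−V)·d_B)·d_B = V + 60.5795·d_B = (29.1601,88.6431)
sweep = 180° − θ = 146.9328°

center=(46.5786,84.1722) T_A=(58.7364,70.9216) T_B=(29.1601,88.6431) sweep=146.9328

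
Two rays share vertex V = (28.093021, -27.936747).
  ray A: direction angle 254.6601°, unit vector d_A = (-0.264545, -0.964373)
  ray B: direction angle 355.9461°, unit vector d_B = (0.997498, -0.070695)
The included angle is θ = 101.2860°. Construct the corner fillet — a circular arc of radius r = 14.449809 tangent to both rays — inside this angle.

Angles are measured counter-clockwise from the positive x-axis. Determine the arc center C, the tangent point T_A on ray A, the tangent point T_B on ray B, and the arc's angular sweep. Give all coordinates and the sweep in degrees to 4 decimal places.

bisector direction at 305.3031° = (0.577902,-0.816106)
center distance |VC| = r/sin(θ/2) = 14.449809/sin(50.6430°) = 18.688085
C = V + |VC|·bis = (38.8929,-43.1882)
T_A = V + ((C−V)·d_A)·d_A = V + 11.8511·d_A = (24.9579,-39.3656)
T_B = V + ((C−V)·d_B)·d_B = V + 11.8511·d_B = (39.9144,-28.7746)
sweep = 180° − θ = 78.7140°

center=(38.8929,-43.1882) T_A=(24.9579,-39.3656) T_B=(39.9144,-28.7746) sweep=78.7140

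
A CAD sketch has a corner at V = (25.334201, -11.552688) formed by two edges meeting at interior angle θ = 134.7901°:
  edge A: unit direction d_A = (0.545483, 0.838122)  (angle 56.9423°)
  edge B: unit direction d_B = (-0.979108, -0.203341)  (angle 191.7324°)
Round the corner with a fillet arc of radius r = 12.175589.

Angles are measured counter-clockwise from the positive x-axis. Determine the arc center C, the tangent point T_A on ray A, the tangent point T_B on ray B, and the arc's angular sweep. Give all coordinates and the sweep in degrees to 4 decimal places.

center=(17.8949,-0.6623) T_A=(28.0995,-7.3039) T_B=(20.3707,-12.5835) sweep=45.2099

bisector direction at 124.3374° = (-0.564064,0.825731)
center distance |VC| = r/sin(θ/2) = 12.175589/sin(67.3950°) = 13.188791
C = V + |VC|·bis = (17.8949,-0.6623)
T_A = V + ((C−V)·d_A)·d_A = V + 5.0694·d_A = (28.0995,-7.3039)
T_B = V + ((C−V)·d_B)·d_B = V + 5.0694·d_B = (20.3707,-12.5835)
sweep = 180° − θ = 45.2099°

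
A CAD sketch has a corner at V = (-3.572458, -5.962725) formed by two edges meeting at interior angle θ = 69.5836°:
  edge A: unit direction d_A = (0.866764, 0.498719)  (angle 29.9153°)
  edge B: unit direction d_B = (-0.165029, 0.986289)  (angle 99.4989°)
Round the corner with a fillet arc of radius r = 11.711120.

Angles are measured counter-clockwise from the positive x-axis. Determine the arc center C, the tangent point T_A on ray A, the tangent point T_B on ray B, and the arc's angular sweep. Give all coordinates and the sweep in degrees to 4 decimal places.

center=(5.1965,12.5941) T_A=(11.0371,2.4433) T_B=(-6.3541,10.6614) sweep=110.4164

bisector direction at 64.7071° = (0.427246,0.904136)
center distance |VC| = r/sin(θ/2) = 11.711120/sin(34.7918°) = 20.524363
C = V + |VC|·bis = (5.1965,12.5941)
T_A = V + ((C−V)·d_A)·d_A = V + 16.8552·d_A = (11.0371,2.4433)
T_B = V + ((C−V)·d_B)·d_B = V + 16.8552·d_B = (-6.3541,10.6614)
sweep = 180° − θ = 110.4164°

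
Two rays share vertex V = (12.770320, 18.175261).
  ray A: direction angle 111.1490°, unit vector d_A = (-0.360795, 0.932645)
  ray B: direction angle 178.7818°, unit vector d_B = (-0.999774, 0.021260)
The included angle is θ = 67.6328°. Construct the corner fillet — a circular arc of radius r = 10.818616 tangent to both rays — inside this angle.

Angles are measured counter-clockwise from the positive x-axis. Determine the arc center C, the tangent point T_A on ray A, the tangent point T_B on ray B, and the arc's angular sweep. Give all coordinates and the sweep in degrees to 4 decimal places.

bisector direction at 144.9654° = (-0.818806,0.574071)
center distance |VC| = r/sin(θ/2) = 10.818616/sin(33.8164°) = 19.439292
C = V + |VC|·bis = (-3.1467,29.3348)
T_A = V + ((C−V)·d_A)·d_A = V + 16.1507·d_A = (6.9433,33.2381)
T_B = V + ((C−V)·d_B)·d_B = V + 16.1507·d_B = (-3.3767,18.5186)
sweep = 180° − θ = 112.3672°

center=(-3.1467,29.3348) T_A=(6.9433,33.2381) T_B=(-3.3767,18.5186) sweep=112.3672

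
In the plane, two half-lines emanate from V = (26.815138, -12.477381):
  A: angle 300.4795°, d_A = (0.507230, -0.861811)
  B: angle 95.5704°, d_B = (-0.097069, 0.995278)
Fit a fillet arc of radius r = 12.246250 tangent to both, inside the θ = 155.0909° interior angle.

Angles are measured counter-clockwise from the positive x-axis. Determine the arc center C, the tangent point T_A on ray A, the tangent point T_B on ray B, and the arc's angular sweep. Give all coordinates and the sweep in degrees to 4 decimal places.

bisector direction at 18.0249° = (0.950922,0.309431)
center distance |VC| = r/sin(θ/2) = 12.246250/sin(77.5455°) = 12.541381
C = V + |VC|·bis = (38.7410,-8.5967)
T_A = V + ((C−V)·d_A)·d_A = V + 2.7047·d_A = (28.1871,-14.8084)
T_B = V + ((C−V)·d_B)·d_B = V + 2.7047·d_B = (26.5526,-9.7854)
sweep = 180° − θ = 24.9091°

center=(38.7410,-8.5967) T_A=(28.1871,-14.8084) T_B=(26.5526,-9.7854) sweep=24.9091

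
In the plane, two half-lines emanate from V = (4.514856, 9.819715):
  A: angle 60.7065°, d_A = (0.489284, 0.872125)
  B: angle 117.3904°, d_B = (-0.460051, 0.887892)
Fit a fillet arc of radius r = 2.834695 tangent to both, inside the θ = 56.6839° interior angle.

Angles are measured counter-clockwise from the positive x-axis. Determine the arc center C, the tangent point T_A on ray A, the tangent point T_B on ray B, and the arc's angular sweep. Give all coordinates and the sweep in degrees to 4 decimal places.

center=(4.6140,15.7900) T_A=(7.0862,14.4031) T_B=(2.0971,14.4859) sweep=123.3161

bisector direction at 89.0485° = (0.016607,0.999862)
center distance |VC| = r/sin(θ/2) = 2.834695/sin(28.3420°) = 5.971139
C = V + |VC|·bis = (4.6140,15.7900)
T_A = V + ((C−V)·d_A)·d_A = V + 5.2554·d_A = (7.0862,14.4031)
T_B = V + ((C−V)·d_B)·d_B = V + 5.2554·d_B = (2.0971,14.4859)
sweep = 180° − θ = 123.3161°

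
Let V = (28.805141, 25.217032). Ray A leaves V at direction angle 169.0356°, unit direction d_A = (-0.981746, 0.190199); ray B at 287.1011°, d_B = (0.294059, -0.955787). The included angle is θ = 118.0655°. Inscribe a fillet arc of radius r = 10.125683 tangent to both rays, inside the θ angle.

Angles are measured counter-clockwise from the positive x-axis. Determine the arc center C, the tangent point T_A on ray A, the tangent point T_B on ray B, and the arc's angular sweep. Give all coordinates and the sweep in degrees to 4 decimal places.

bisector direction at 228.0684° = (-0.668244,-0.743943)
center distance |VC| = r/sin(θ/2) = 10.125683/sin(59.0328°) = 11.808906
C = V + |VC|·bis = (20.9139,16.4319)
T_A = V + ((C−V)·d_A)·d_A = V + 6.0762·d_A = (22.8398,26.3727)
T_B = V + ((C−V)·d_B)·d_B = V + 6.0762·d_B = (30.5919,19.4094)
sweep = 180° − θ = 61.9345°

center=(20.9139,16.4319) T_A=(22.8398,26.3727) T_B=(30.5919,19.4094) sweep=61.9345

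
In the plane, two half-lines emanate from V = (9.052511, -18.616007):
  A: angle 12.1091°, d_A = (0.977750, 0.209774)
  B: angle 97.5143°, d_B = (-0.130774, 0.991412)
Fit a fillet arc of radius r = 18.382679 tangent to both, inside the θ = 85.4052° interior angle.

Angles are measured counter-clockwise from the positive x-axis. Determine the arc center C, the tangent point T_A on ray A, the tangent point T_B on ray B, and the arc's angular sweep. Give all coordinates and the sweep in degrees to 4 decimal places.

bisector direction at 54.8117° = (0.576265,0.817263)
center distance |VC| = r/sin(θ/2) = 18.382679/sin(42.7026°) = 27.105379
C = V + |VC|·bis = (24.6724,3.5362)
T_A = V + ((C−V)·d_A)·d_A = V + 19.9193·d_A = (28.5286,-14.4375)
T_B = V + ((C−V)·d_B)·d_B = V + 19.9193·d_B = (6.4476,1.1322)
sweep = 180° − θ = 94.5948°

center=(24.6724,3.5362) T_A=(28.5286,-14.4375) T_B=(6.4476,1.1322) sweep=94.5948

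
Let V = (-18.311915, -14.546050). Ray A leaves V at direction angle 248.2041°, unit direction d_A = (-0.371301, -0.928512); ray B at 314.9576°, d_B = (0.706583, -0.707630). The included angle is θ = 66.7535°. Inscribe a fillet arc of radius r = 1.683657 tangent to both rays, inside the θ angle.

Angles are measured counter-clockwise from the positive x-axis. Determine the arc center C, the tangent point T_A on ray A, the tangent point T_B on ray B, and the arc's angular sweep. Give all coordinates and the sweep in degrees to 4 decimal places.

bisector direction at 281.5808° = (0.200751,-0.979642)
center distance |VC| = r/sin(θ/2) = 1.683657/sin(33.3768°) = 3.060405
C = V + |VC|·bis = (-17.6975,-17.5442)
T_A = V + ((C−V)·d_A)·d_A = V + 2.5557·d_A = (-19.2608,-16.9190)
T_B = V + ((C−V)·d_B)·d_B = V + 2.5557·d_B = (-16.5061,-16.3545)
sweep = 180° − θ = 113.2465°

center=(-17.6975,-17.5442) T_A=(-19.2608,-16.9190) T_B=(-16.5061,-16.3545) sweep=113.2465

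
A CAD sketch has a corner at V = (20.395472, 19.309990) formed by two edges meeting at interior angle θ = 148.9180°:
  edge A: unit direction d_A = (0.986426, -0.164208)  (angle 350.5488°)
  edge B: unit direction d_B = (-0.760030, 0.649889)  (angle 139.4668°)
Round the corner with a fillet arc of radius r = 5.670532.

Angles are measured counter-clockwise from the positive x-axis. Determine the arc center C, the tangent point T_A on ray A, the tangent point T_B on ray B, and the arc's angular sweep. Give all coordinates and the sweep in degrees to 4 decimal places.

center=(22.8822,24.6446) T_A=(21.9510,19.0510) T_B=(19.1969,20.3348) sweep=31.0820

bisector direction at 65.0078° = (0.422495,0.906365)
center distance |VC| = r/sin(θ/2) = 5.670532/sin(74.4590°) = 5.885720
C = V + |VC|·bis = (22.8822,24.6446)
T_A = V + ((C−V)·d_A)·d_A = V + 1.5769·d_A = (21.9510,19.0510)
T_B = V + ((C−V)·d_B)·d_B = V + 1.5769·d_B = (19.1969,20.3348)
sweep = 180° − θ = 31.0820°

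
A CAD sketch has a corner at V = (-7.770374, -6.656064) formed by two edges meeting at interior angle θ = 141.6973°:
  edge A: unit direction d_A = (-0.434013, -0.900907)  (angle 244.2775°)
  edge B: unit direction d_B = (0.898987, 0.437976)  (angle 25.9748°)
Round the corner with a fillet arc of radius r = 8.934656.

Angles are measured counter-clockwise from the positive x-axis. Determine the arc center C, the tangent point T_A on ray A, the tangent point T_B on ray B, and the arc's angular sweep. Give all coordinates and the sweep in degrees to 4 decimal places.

center=(-1.0678,-13.3292) T_A=(-9.1171,-9.4515) T_B=(-4.9809,-5.2971) sweep=38.3027

bisector direction at 315.1262° = (0.708662,-0.705548)
center distance |VC| = r/sin(θ/2) = 8.934656/sin(70.8487°) = 9.458113
C = V + |VC|·bis = (-1.0678,-13.3292)
T_A = V + ((C−V)·d_A)·d_A = V + 3.1029·d_A = (-9.1171,-9.4515)
T_B = V + ((C−V)·d_B)·d_B = V + 3.1029·d_B = (-4.9809,-5.2971)
sweep = 180° − θ = 38.3027°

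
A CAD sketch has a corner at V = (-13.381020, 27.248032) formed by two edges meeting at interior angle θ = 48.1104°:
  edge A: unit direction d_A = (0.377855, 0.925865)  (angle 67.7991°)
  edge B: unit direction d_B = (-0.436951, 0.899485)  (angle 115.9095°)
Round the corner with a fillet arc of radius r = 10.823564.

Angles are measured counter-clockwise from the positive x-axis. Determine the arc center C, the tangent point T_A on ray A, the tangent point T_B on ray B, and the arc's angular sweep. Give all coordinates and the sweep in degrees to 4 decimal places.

center=(-14.2402,53.7874) T_A=(-4.2191,49.6977) T_B=(-23.9759,49.0581) sweep=131.8896

bisector direction at 91.8543° = (-0.032358,0.999476)
center distance |VC| = r/sin(θ/2) = 10.823564/sin(24.0552°) = 26.553296
C = V + |VC|·bis = (-14.2402,53.7874)
T_A = V + ((C−V)·d_A)·d_A = V + 24.2472·d_A = (-4.2191,49.6977)
T_B = V + ((C−V)·d_B)·d_B = V + 24.2472·d_B = (-23.9759,49.0581)
sweep = 180° − θ = 131.8896°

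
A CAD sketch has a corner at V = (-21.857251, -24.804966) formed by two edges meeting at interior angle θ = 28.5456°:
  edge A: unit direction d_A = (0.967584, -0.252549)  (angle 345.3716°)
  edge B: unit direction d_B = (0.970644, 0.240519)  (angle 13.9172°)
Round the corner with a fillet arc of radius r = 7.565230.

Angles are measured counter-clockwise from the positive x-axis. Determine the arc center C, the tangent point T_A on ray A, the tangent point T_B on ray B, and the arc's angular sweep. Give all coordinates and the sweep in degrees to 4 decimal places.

bisector direction at 359.6444° = (0.999981,-0.006206)
center distance |VC| = r/sin(θ/2) = 7.565230/sin(14.2728°) = 30.685738
C = V + |VC|·bis = (8.8279,-24.9954)
T_A = V + ((C−V)·d_A)·d_A = V + 29.7386·d_A = (6.9173,-32.3154)
T_B = V + ((C−V)·d_B)·d_B = V + 29.7386·d_B = (7.0083,-17.6523)
sweep = 180° − θ = 151.4544°

center=(8.8279,-24.9954) T_A=(6.9173,-32.3154) T_B=(7.0083,-17.6523) sweep=151.4544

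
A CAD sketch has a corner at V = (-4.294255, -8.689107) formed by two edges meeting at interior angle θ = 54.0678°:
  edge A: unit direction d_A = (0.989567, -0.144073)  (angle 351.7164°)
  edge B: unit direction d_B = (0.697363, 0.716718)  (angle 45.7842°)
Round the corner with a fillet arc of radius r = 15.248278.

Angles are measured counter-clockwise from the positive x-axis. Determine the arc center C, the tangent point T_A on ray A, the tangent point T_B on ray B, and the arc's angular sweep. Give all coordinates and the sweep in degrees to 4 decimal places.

bisector direction at 18.7503° = (0.946928,0.321444)
center distance |VC| = r/sin(θ/2) = 15.248278/sin(27.0339°) = 33.548268
C = V + |VC|·bis = (27.4736,2.0948)
T_A = V + ((C−V)·d_A)·d_A = V + 29.8827·d_A = (25.2767,-12.9944)
T_B = V + ((C−V)·d_B)·d_B = V + 29.8827·d_B = (16.5448,12.7284)
sweep = 180° − θ = 125.9322°

center=(27.4736,2.0948) T_A=(25.2767,-12.9944) T_B=(16.5448,12.7284) sweep=125.9322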